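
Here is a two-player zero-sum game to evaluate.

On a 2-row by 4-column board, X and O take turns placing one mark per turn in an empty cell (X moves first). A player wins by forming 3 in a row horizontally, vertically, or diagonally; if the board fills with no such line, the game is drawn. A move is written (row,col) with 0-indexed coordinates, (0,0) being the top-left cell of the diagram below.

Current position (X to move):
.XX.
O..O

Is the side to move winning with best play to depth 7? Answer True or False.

ply 1, X at .XX./O..O | (0,0)=+1→XXX./O..O*; (0,3)=+1→.XXX/O..O; (1,1)=+1→.XX./OX.O; (1,2)=+1→.XX./O.XO
ply 2: XXX./O..O is terminal -1 (O); from .XX./O..O depth 7

X winning at [.XX./O..O]: True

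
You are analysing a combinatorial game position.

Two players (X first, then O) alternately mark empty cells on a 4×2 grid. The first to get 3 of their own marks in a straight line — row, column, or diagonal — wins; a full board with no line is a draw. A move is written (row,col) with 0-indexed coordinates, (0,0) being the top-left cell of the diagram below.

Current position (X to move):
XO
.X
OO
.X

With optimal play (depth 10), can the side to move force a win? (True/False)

X winning at [XO/.X/OO/.X]: False

[XO/.X/OO/.X] X move#1: (1,0):+0/XO/XX/OO/.X*, (3,0):+0/XO/.X/OO/XX
[XO/XX/OO/.X] O move#2: (3,0):+0/XO/XX/OO/OX*
[XO/XX/OO/OX] end (terminal +0, X#3); searched XO/.X/OO/.X to 10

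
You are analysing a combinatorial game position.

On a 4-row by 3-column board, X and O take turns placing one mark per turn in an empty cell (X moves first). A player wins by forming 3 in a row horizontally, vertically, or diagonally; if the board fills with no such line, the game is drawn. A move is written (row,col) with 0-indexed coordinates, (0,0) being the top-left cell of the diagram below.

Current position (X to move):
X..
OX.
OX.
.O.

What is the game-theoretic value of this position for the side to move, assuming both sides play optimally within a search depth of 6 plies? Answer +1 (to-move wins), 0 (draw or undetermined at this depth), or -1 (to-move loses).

p1 X@[X../OX./OX./.O.]: (0,1)[XX./OX./OX./.O.]+1* (0,2)[X.X/OX./OX./.O.]-1 (1,2)[X../OXX/OX./.O.]-1 (2,2)[X../OX./OXX/.O.]+1 (3,0)[X../OX./OX./XO.]+1 (3,2)[X../OX./OX./.OX]-1
p2 O@[XX./OX./OX./.O.] terminal -1; root [X../OX./OX./.O.] d6

value(X../OX./OX./.O., X) = +1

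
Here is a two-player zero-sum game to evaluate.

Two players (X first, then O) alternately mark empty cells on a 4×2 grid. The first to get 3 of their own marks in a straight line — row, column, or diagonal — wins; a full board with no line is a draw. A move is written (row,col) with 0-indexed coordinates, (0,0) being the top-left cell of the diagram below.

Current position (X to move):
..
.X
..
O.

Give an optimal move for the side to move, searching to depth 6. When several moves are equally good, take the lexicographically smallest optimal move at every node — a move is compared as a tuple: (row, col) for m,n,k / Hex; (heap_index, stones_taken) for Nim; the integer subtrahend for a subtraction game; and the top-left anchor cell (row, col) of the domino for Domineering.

X's best at [../.X/../O.]: (2,1)

p1 X@[../.X/../O.]: (0,0)[X./.X/../O.]+0 (0,1)[.X/.X/../O.]+0 (1,0)[../XX/../O.]+0 (2,0)[../.X/X./O.]+0 (2,1)[../.X/.X/O.]+1* (3,1)[../.X/../OX]+0
p2 O@[../.X/.X/O.]: (0,0)[O./.X/.X/O.]-1* (0,1)[.O/.X/.X/O.]-1 (1,0)[../OX/.X/O.]-1 (2,0)[../.X/OX/O.]-1 (3,1)[../.X/.X/OO]-1
p3 X@[O./.X/.X/O.]: (0,1)[OX/.X/.X/O.]+1* (1,0)[O./XX/.X/O.]+1 (2,0)[O./.X/XX/O.]+1 (3,1)[O./.X/.X/OX]+1
p4 O@[OX/.X/.X/O.] terminal -1; root [../.X/../O.] d6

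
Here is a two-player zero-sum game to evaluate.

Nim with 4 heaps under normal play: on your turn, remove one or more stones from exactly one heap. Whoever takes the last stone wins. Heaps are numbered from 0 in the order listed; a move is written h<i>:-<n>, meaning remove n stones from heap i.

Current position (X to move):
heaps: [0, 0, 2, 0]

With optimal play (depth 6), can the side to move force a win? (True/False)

X winning at [(0,0,2,0)]: True

ply 1, X at (0,0,2,0) | h2:-1=-1→(0,0,1,0); h2:-2=+1→(0,0,0,0)*
ply 2: (0,0,0,0) is terminal -1 (O); from (0,0,2,0) depth 6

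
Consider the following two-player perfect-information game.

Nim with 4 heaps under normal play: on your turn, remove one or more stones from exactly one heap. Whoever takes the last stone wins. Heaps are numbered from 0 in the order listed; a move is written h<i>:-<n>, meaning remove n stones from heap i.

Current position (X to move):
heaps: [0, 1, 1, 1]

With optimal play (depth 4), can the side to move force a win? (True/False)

ply 1, X at (0,1,1,1) | h1:-1=+1→(0,0,1,1)*; h2:-1=+1→(0,1,0,1); h3:-1=+1→(0,1,1,0)
ply 2, O at (0,0,1,1) | h2:-1=-1→(0,0,0,1)*; h3:-1=-1→(0,0,1,0)
ply 3, X at (0,0,0,1) | h3:-1=+1→(0,0,0,0)*
ply 4: (0,0,0,0) is terminal -1 (O); from (0,1,1,1) depth 4

X winning at [(0,1,1,1)]: True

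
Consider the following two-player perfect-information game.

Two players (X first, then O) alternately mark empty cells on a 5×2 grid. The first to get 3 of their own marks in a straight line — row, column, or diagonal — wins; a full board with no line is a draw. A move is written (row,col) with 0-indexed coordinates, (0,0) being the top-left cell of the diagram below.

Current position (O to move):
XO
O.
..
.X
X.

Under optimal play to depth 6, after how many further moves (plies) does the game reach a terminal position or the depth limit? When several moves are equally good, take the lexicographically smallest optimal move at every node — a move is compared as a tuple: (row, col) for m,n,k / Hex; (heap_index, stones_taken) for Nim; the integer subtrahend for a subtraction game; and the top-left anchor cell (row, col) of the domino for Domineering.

PV length from [XO/O./../.X/X.]: 5 plies

p1 O@[XO/O./../.X/X.]: (1,1)[XO/OO/../.X/X.]+0* (2,0)[XO/O./O./.X/X.]+0 (2,1)[XO/O./.O/.X/X.]+0 (3,0)[XO/O./../OX/X.]+0 (4,1)[XO/O./../.X/XO]+0
p2 X@[XO/OO/../.X/X.]: (2,0)[XO/OO/X./.X/X.]-1 (2,1)[XO/OO/.X/.X/X.]+0* (3,0)[XO/OO/../XX/X.]-1 (4,1)[XO/OO/../.X/XX]-1
p3 O@[XO/OO/.X/.X/X.]: (2,0)[XO/OO/OX/.X/X.]-1 (3,0)[XO/OO/.X/OX/X.]-1 (4,1)[XO/OO/.X/.X/XO]+0*
p4 X@[XO/OO/.X/.X/XO]: (2,0)[XO/OO/XX/.X/XO]+0* (3,0)[XO/OO/.X/XX/XO]+0
p5 O@[XO/OO/XX/.X/XO]: (3,0)[XO/OO/XX/OX/XO]+0*
p6 X@[XO/OO/XX/OX/XO] terminal +0; root [XO/O./../.X/X.] d6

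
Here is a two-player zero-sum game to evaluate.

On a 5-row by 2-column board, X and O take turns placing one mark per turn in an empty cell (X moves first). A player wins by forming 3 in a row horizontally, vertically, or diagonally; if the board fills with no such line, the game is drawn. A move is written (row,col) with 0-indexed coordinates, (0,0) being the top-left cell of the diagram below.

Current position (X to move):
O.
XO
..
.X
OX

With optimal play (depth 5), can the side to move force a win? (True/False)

X winning at [O./XO/../.X/OX]: True

[O./XO/../.X/OX] X move#1: (0,1):+0/OX/XO/../.X/OX, (2,0):+1/O./XO/X./.X/OX*, (2,1):+1/O./XO/.X/.X/OX, (3,0):+1/O./XO/../XX/OX
[O./XO/X./.X/OX] O move#2: (0,1):-1/OO/XO/X./.X/OX*, (2,1):-1/O./XO/XO/.X/OX, (3,0):-1/O./XO/X./OX/OX
[OO/XO/X./.X/OX] X move#3: (2,1):+1/OO/XO/XX/.X/OX*, (3,0):+1/OO/XO/X./XX/OX
[OO/XO/XX/.X/OX] end (terminal -1, O#4); searched O./XO/../.X/OX to 5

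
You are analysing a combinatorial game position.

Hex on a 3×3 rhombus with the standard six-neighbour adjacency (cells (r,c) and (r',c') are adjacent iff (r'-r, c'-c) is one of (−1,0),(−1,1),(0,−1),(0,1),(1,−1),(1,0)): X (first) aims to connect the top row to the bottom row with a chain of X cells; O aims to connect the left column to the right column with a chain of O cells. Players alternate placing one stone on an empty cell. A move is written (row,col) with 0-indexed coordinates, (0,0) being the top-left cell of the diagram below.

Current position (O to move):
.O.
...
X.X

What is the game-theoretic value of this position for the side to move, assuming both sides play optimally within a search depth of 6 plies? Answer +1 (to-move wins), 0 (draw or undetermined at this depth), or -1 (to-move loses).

ply 1, O at .O./.../X.X | (0,0)=-1→OO./.../X.X; (0,2)=+1→.OO/.../X.X*; (1,0)=-1→.O./O../X.X; (1,1)=+1→.O./.O./X.X; (1,2)=+1→.O./..O/X.X; (2,1)=-1→.O./.../XOX
ply 2, X at .OO/.../X.X | (0,0)=-1→XOO/.../X.X*; (1,0)=-1→.OO/X../X.X; (1,1)=-1→.OO/.X./X.X; (1,2)=-1→.OO/..X/X.X; (2,1)=-1→.OO/.../XXX
ply 3, O at XOO/.../X.X | (1,0)=+1→XOO/O../X.X*; (1,1)=-1→XOO/.O./X.X; (1,2)=-1→XOO/..O/X.X; (2,1)=-1→XOO/.../XOX
ply 4: XOO/O../X.X is terminal -1 (X); from .O./.../X.X depth 6

value(.O./.../X.X, O) = +1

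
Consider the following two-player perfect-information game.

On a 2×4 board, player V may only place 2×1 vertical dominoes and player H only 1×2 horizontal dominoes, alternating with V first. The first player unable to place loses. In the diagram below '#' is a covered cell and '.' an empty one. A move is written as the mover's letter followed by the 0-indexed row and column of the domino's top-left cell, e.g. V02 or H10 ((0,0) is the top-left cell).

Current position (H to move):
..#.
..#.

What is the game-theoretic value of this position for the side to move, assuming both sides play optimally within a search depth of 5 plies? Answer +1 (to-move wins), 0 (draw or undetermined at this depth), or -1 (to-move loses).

ply 1, H at ..#./..#. | H00=+1→###./..#.*; H10=+1→..#./###.
ply 2, V at ###./..#. | V03=-1→####/..##*
ply 3, H at ####/..## | H10=+1→####/####*
ply 4: ####/#### is terminal -1 (V); from ..#./..#. depth 5

value(..#./..#., H) = +1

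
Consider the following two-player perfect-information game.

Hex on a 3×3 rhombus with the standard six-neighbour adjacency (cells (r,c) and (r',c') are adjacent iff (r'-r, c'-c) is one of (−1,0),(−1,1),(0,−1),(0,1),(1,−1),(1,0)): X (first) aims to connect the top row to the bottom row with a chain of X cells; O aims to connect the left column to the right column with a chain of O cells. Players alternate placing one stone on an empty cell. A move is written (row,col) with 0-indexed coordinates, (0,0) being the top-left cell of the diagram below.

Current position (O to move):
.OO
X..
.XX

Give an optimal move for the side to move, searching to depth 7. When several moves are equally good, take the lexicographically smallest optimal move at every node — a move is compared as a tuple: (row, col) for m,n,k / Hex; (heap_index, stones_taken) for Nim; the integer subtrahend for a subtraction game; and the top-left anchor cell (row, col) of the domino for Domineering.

ply 1, O at .OO/X../.XX | (0,0)=+1→OOO/X../.XX*; (1,1)=+1→.OO/XO./.XX; (1,2)=-1→.OO/X.O/.XX; (2,0)=+1→.OO/X../OXX
ply 2: OOO/X../.XX is terminal -1 (X); from .OO/X../.XX depth 7

O's best at [.OO/X../.XX]: (0,0)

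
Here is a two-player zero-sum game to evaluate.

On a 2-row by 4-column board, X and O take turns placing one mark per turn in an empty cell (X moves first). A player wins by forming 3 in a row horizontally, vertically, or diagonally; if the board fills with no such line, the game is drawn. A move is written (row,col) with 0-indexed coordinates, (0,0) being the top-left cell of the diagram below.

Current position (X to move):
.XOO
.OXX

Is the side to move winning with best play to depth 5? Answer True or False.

ply 1, X at .XOO/.OXX | (0,0)=+0→XXOO/.OXX*; (1,0)=+0→.XOO/XOXX
ply 2, O at XXOO/.OXX | (1,0)=+0→XXOO/OOXX*
ply 3: XXOO/OOXX is terminal +0 (X); from .XOO/.OXX depth 5

X winning at [.XOO/.OXX]: False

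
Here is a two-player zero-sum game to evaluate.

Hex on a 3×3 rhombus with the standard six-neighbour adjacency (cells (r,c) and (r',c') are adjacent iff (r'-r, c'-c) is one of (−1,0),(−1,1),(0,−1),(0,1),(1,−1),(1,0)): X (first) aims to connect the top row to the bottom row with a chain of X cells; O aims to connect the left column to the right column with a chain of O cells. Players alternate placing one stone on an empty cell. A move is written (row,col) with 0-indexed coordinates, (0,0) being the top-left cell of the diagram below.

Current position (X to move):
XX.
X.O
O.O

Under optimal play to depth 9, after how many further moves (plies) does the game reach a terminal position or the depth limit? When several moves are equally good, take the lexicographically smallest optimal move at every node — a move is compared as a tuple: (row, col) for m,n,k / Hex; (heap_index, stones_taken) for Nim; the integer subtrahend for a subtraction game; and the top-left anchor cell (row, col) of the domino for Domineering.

ply 1, X at XX./X.O/O.O | (0,2)=-1→XXX/X.O/O.O*; (1,1)=-1→XX./XXO/O.O; (2,1)=-1→XX./X.O/OXO
ply 2, O at XXX/X.O/O.O | (1,1)=+1→XXX/XOO/O.O*; (2,1)=+1→XXX/X.O/OOO
ply 3: XXX/XOO/O.O is terminal -1 (X); from XX./X.O/O.O depth 9

PV length from [XX./X.O/O.O]: 2 plies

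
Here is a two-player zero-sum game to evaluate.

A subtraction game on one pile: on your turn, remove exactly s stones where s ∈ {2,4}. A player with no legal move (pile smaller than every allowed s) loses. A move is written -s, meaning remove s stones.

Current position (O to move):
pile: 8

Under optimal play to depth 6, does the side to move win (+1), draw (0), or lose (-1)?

value(8, O) = +1

ply 1, O at 8 | -2=+1→6*; -4=-1→4
ply 2, X at 6 | -2=-1→4*; -4=-1→2
ply 3, O at 4 | -2=-1→2; -4=+1→0*
ply 4: 0 is terminal -1 (X); from 8 depth 6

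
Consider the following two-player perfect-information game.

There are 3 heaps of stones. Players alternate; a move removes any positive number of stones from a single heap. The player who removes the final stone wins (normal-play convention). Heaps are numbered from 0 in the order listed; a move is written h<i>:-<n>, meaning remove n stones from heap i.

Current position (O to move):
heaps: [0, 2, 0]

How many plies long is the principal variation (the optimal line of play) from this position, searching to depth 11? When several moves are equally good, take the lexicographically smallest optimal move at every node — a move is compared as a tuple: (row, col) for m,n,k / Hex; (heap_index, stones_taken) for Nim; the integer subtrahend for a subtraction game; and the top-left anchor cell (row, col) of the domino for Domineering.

PV length from [(0,2,0)]: 1 ply

p1 O@[(0,2,0)]: h1:-1[(0,1,0)]-1 h1:-2[(0,0,0)]+1*
p2 X@[(0,0,0)] terminal -1; root [(0,2,0)] d11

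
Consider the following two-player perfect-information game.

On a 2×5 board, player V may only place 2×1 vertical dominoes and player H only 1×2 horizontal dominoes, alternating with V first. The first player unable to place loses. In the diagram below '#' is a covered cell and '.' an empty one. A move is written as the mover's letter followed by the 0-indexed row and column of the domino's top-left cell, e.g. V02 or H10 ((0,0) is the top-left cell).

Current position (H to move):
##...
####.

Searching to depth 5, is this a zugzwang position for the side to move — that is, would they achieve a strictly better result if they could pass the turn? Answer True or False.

zugzwang(##.../####., H) = False

p1 H@[##.../####.]: H02[####./####.]-1 H03[##.##/####.]+1*
p2 V@[##.##/####.] terminal -1; root [##.../####.] d5
if H skipped the turn, V would face:
~ p1 V@[##.../####.]: V04[##..#/#####]-1*
~ p2 H@[##..#/#####]: H02[#####/#####]+1*
~ p3 V@[#####/#####] terminal -1; root [##.../####.] d5
compare (H): move=+1 vs pass=+1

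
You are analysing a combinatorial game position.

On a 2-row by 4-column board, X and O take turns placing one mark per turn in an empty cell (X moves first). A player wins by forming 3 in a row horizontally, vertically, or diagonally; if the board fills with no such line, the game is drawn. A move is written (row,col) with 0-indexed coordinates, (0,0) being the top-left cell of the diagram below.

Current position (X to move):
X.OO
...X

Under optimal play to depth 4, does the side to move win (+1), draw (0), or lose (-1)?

p1 X@[X.OO/...X]: (0,1)[XXOO/...X]+0* (1,0)[X.OO/X..X]-1 (1,1)[X.OO/.X.X]-1 (1,2)[X.OO/..XX]-1
p2 O@[XXOO/...X]: (1,0)[XXOO/O..X]+0* (1,1)[XXOO/.O.X]+0 (1,2)[XXOO/..OX]+0
p3 X@[XXOO/O..X]: (1,1)[XXOO/OX.X]+0* (1,2)[XXOO/O.XX]+0
p4 O@[XXOO/OX.X]: (1,2)[XXOO/OXOX]+0*
p5 X@[XXOO/OXOX] terminal +0; root [X.OO/...X] d4

value(X.OO/...X, X) = 0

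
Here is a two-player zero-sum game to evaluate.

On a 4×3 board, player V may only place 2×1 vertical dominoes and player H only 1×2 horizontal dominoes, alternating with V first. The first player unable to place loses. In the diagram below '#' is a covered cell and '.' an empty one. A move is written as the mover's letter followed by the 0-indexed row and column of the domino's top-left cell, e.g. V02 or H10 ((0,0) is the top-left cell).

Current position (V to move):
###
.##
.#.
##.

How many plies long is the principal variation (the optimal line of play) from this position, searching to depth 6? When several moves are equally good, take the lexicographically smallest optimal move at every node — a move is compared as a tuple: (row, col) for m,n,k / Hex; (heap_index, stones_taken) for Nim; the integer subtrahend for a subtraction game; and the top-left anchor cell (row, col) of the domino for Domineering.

ply 1, V at ###/.##/.#./##. | V10=+1→###/###/##./##.*; V22=+1→###/.##/.##/###
ply 2: ###/###/##./##. is terminal -1 (H); from ###/.##/.#./##. depth 6

PV length from [###/.##/.#./##.]: 1 ply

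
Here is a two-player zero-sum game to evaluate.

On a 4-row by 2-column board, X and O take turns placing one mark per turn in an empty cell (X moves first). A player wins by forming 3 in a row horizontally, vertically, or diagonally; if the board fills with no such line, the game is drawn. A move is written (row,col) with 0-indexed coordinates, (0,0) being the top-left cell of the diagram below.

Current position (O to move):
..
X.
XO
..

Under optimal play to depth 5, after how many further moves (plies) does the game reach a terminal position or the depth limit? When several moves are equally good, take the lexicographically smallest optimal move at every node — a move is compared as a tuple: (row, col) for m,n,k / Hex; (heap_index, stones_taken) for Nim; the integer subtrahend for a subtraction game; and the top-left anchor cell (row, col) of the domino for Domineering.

ply 1, O at ../X./XO/.. | (0,0)=-1→O./X./XO/..*; (0,1)=-1→.O/X./XO/..; (1,1)=-1→../XO/XO/..; (3,0)=-1→../X./XO/O.; (3,1)=-1→../X./XO/.O
ply 2, X at O./X./XO/.. | (0,1)=+0→OX/X./XO/..; (1,1)=+0→O./XX/XO/..; (3,0)=+1→O./X./XO/X.*; (3,1)=+0→O./X./XO/.X
ply 3: O./X./XO/X. is terminal -1 (O); from ../X./XO/.. depth 5

PV length from [../X./XO/..]: 2 plies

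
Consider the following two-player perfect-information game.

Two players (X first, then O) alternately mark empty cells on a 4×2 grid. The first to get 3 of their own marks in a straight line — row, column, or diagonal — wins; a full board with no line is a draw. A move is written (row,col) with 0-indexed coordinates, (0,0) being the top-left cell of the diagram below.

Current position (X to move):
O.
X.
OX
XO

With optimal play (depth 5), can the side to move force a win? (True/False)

X winning at [O./X./OX/XO]: False

[O./X./OX/XO] X move#1: (0,1):+0/OX/X./OX/XO*, (1,1):+0/O./XX/OX/XO
[OX/X./OX/XO] O move#2: (1,1):+0/OX/XO/OX/XO*
[OX/XO/OX/XO] end (terminal +0, X#3); searched O./X./OX/XO to 5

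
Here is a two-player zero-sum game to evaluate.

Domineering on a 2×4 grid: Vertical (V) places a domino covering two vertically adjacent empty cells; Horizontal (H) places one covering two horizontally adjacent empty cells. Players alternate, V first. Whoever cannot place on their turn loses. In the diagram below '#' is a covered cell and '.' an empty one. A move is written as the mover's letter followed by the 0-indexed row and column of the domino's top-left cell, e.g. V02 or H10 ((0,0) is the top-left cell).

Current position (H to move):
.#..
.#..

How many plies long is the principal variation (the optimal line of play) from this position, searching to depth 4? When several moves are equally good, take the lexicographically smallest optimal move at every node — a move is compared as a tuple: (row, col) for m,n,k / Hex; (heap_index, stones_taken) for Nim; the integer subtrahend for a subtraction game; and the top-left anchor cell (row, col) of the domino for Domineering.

PV length from [.#../.#..]: 3 plies

ply 1, H at .#../.#.. | H02=+1→.###/.#..*; H12=+1→.#../.###
ply 2, V at .###/.#.. | V00=-1→####/##..*
ply 3, H at ####/##.. | H12=+1→####/####*
ply 4: ####/#### is terminal -1 (V); from .#../.#.. depth 4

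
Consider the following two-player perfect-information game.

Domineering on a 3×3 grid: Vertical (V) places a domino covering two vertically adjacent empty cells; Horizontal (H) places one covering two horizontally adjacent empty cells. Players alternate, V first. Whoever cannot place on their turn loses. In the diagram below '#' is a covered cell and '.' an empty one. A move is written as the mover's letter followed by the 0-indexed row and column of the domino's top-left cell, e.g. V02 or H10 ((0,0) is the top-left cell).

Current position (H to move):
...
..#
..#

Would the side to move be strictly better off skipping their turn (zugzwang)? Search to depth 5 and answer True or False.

zugzwang(.../..#/..#, H) = False

ply 1, H at .../..#/..# | H00=-1→##./..#/..#; H01=-1→.##/..#/..#; H10=+1→.../###/..#*; H20=-1→.../..#/###
ply 2: .../###/..# is terminal -1 (V); from .../..#/..# depth 5
pass branch (V moves first from the same position):
  | ply 1, V at .../..#/..# | V00=+1→#../#.#/..#*; V01=+1→.#./.##/..#; V10=+1→.../#.#/#.#; V11=+1→.../.##/.##
  | ply 2, H at #../#.#/..# | H01=-1→###/#.#/..#*; H20=-1→#../#.#/###
  | ply 3, V at ###/#.#/..# | V11=+1→###/###/.##*
  | ply 4: ###/###/.## is terminal -1 (H); from .../..#/..# depth 5
H moving scores +1; H passing scores -1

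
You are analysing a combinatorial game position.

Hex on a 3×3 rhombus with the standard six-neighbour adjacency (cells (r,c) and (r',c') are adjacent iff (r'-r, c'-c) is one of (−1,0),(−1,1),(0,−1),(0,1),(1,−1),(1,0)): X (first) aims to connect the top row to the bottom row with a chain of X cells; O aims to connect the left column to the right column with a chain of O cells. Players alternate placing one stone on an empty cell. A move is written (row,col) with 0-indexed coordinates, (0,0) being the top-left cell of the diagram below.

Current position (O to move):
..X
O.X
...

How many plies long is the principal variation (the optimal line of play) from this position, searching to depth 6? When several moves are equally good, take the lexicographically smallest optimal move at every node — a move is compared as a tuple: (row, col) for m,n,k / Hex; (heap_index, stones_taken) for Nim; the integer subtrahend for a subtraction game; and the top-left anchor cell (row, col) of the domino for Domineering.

PV length from [..X/O.X/...]: 6 plies

[..X/O.X/...] O move#1: (0,0):-1/O.X/O.X/...*, (0,1):-1/.OX/O.X/..., (1,1):-1/..X/OOX/..., (2,0):-1/..X/O.X/O.., (2,1):-1/..X/O.X/.O., (2,2):-1/..X/O.X/..O
[O.X/O.X/...] X move#2: (0,1):+1/OXX/O.X/...*, (1,1):+1/O.X/OXX/..., (2,0):+1/O.X/O.X/X.., (2,1):+1/O.X/O.X/.X., (2,2):+1/O.X/O.X/..X
[OXX/O.X/...] O move#3: (1,1):-1/OXX/OOX/...*, (2,0):-1/OXX/O.X/O.., (2,1):-1/OXX/O.X/.O., (2,2):-1/OXX/O.X/..O
[OXX/OOX/...] X move#4: (2,0):+1/OXX/OOX/X..*, (2,1):+1/OXX/OOX/.X., (2,2):+1/OXX/OOX/..X
[OXX/OOX/X..] O move#5: (2,1):-1/OXX/OOX/XO.*, (2,2):-1/OXX/OOX/X.O
[OXX/OOX/XO.] X move#6: (2,2):+1/OXX/OOX/XOX*
[OXX/OOX/XOX] end (terminal -1, O#7); searched ..X/O.X/... to 6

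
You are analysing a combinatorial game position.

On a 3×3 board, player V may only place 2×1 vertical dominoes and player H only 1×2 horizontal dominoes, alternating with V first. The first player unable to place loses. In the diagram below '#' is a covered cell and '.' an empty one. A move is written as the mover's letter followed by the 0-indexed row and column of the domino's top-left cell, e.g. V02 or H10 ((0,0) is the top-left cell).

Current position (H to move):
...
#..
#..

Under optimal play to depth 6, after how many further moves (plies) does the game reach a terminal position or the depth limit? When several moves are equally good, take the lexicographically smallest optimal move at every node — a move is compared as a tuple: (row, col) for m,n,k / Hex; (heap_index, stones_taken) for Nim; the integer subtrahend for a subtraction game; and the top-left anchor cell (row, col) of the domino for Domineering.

[.../#../#..] H move#1: H00:-1/##./#../#.., H01:-1/.##/#../#.., H11:+1/.../###/#..*, H21:-1/.../#../###
[.../###/#..] end (terminal -1, V#2); searched .../#../#.. to 6

PV length from [.../#../#..]: 1 ply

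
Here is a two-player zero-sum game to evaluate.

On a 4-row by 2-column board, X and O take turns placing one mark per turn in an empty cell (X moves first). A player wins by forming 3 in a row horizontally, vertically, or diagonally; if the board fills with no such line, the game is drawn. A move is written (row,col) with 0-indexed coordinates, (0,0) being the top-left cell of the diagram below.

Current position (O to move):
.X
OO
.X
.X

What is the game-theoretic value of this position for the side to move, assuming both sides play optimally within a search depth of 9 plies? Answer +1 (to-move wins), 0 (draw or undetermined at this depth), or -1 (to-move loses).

value(.X/OO/.X/.X, O) = +1

ply 1, O at .X/OO/.X/.X | (0,0)=+0→OX/OO/.X/.X; (2,0)=+1→.X/OO/OX/.X*; (3,0)=+0→.X/OO/.X/OX
ply 2, X at .X/OO/OX/.X | (0,0)=-1→XX/OO/OX/.X*; (3,0)=-1→.X/OO/OX/XX
ply 3, O at XX/OO/OX/.X | (3,0)=+1→XX/OO/OX/OX*
ply 4: XX/OO/OX/OX is terminal -1 (X); from .X/OO/.X/.X depth 9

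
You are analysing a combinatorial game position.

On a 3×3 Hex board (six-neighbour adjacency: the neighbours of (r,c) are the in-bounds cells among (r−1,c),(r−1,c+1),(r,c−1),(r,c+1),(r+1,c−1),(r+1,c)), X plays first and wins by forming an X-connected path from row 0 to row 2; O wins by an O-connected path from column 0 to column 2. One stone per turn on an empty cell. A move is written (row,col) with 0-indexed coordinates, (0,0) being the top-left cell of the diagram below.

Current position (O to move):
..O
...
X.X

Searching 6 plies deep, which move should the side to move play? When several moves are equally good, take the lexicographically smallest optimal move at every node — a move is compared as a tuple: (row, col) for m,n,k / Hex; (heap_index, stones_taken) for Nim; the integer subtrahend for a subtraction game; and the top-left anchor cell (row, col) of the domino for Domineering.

O's best at [..O/.../X.X]: (0,1)

[..O/.../X.X] O move#1: (0,0):-1/O.O/.../X.X, (0,1):+1/.OO/.../X.X*, (1,0):+1/..O/O../X.X, (1,1):-1/..O/.O./X.X, (1,2):-1/..O/..O/X.X, (2,1):-1/..O/.../XOX
[.OO/.../X.X] X move#2: (0,0):-1/XOO/.../X.X*, (1,0):-1/.OO/X../X.X, (1,1):-1/.OO/.X./X.X, (1,2):-1/.OO/..X/X.X, (2,1):-1/.OO/.../XXX
[XOO/.../X.X] O move#3: (1,0):+1/XOO/O../X.X*, (1,1):-1/XOO/.O./X.X, (1,2):-1/XOO/..O/X.X, (2,1):-1/XOO/.../XOX
[XOO/O../X.X] end (terminal -1, X#4); searched ..O/.../X.X to 6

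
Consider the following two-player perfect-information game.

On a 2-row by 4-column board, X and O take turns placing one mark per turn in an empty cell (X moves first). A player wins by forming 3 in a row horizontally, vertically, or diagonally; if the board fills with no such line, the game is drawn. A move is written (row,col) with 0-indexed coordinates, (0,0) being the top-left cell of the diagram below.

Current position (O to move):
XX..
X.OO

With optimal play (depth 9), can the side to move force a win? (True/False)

O winning at [XX../X.OO]: True

[XX../X.OO] O move#1: (0,2):+0/XXO./X.OO, (0,3):-1/XX.O/X.OO, (1,1):+1/XX../XOOO*
[XX../XOOO] end (terminal -1, X#2); searched XX../X.OO to 9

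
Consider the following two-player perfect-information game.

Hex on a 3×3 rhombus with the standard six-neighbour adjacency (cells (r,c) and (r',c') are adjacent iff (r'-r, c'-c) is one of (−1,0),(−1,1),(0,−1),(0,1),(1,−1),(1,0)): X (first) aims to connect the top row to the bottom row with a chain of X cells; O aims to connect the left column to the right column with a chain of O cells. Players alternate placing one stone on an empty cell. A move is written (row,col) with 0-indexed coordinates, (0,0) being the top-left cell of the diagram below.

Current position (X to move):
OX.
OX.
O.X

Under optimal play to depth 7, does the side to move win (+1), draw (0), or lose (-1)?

[OX./OX./O.X] X move#1: (0,2):+1/OXX/OX./O.X*, (1,2):+1/OX./OXX/O.X, (2,1):+1/OX./OX./OXX
[OXX/OX./O.X] O move#2: (1,2):-1/OXX/OXO/O.X*, (2,1):-1/OXX/OX./OOX
[OXX/OXO/O.X] X move#3: (2,1):+1/OXX/OXO/OXX*
[OXX/OXO/OXX] end (terminal -1, O#4); searched OX./OX./O.X to 7

value(OX./OX./O.X, X) = +1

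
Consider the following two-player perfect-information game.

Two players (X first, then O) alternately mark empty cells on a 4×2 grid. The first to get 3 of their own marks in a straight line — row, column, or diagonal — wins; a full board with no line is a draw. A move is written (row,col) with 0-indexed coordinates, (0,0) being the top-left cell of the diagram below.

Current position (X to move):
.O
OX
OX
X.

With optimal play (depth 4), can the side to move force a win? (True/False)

p1 X@[.O/OX/OX/X.]: (0,0)[XO/OX/OX/X.]+0 (3,1)[.O/OX/OX/XX]+1*
p2 O@[.O/OX/OX/XX] terminal -1; root [.O/OX/OX/X.] d4

X winning at [.O/OX/OX/X.]: True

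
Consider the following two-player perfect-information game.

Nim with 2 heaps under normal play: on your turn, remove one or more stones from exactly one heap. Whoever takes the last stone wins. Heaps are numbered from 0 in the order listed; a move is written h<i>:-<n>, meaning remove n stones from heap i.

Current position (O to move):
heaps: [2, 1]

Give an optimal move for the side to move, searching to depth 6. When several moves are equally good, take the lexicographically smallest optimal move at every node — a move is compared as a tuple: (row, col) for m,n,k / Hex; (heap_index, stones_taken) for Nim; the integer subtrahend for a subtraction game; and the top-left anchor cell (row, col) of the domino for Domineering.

p1 O@[(2,1)]: h0:-1[(1,1)]+1* h0:-2[(0,1)]-1 h1:-1[(2,0)]-1
p2 X@[(1,1)]: h0:-1[(0,1)]-1* h1:-1[(1,0)]-1
p3 O@[(0,1)]: h1:-1[(0,0)]+1*
p4 X@[(0,0)] terminal -1; root [(2,1)] d6

O's best at [(2,1)]: h0:-1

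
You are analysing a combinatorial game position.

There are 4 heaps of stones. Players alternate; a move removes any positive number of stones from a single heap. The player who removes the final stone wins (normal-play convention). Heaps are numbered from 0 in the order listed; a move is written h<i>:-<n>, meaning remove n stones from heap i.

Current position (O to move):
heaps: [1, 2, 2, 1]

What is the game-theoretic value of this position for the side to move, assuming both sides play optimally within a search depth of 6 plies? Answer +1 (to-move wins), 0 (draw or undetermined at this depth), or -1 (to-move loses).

p1 O@[(1,2,2,1)]: h0:-1[(0,2,2,1)]-1* h1:-1[(1,1,2,1)]-1 h1:-2[(1,0,2,1)]-1 h2:-1[(1,2,1,1)]-1 h2:-2[(1,2,0,1)]-1 h3:-1[(1,2,2,0)]-1
p2 X@[(0,2,2,1)]: h1:-1[(0,1,2,1)]-1 h1:-2[(0,0,2,1)]-1 h2:-1[(0,2,1,1)]-1 h2:-2[(0,2,0,1)]-1 h3:-1[(0,2,2,0)]+1*
p3 O@[(0,2,2,0)]: h1:-1[(0,1,2,0)]-1* h1:-2[(0,0,2,0)]-1 h2:-1[(0,2,1,0)]-1 h2:-2[(0,2,0,0)]-1
p4 X@[(0,1,2,0)]: h1:-1[(0,0,2,0)]-1 h2:-1[(0,1,1,0)]+1* h2:-2[(0,1,0,0)]-1
p5 O@[(0,1,1,0)]: h1:-1[(0,0,1,0)]-1* h2:-1[(0,1,0,0)]-1
p6 X@[(0,0,1,0)]: h2:-1[(0,0,0,0)]+1*
p7 O@[(0,0,0,0)] terminal -1; root [(1,2,2,1)] d6

value((1,2,2,1), O) = -1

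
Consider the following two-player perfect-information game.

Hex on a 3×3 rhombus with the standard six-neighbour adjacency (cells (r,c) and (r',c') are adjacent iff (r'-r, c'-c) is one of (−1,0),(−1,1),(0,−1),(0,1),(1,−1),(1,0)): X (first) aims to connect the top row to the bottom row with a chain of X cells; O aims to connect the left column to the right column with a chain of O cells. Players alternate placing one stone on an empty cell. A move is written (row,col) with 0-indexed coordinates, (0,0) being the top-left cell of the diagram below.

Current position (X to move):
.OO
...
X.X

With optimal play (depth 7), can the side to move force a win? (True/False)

ply 1, X at .OO/.../X.X | (0,0)=-1→XOO/.../X.X*; (1,0)=-1→.OO/X../X.X; (1,1)=-1→.OO/.X./X.X; (1,2)=-1→.OO/..X/X.X; (2,1)=-1→.OO/.../XXX
ply 2, O at XOO/.../X.X | (1,0)=+1→XOO/O../X.X*; (1,1)=-1→XOO/.O./X.X; (1,2)=-1→XOO/..O/X.X; (2,1)=-1→XOO/.../XOX
ply 3: XOO/O../X.X is terminal -1 (X); from .OO/.../X.X depth 7

X winning at [.OO/.../X.X]: False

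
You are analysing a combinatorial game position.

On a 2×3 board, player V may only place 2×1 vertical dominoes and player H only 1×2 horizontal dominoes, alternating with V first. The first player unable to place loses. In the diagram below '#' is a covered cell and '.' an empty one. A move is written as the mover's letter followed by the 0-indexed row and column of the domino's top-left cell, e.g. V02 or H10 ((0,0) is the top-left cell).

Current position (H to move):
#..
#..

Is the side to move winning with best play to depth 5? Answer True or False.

ply 1, H at #../#.. | H01=+1→###/#..*; H11=+1→#../###
ply 2: ###/#.. is terminal -1 (V); from #../#.. depth 5

H winning at [#../#..]: True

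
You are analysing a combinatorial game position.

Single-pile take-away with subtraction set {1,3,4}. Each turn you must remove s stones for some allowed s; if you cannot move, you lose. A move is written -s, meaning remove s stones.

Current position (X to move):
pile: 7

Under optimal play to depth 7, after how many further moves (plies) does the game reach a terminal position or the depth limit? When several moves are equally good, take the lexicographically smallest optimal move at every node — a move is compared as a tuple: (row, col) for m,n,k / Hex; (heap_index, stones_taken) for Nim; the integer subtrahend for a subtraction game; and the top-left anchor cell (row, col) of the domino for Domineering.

PV length from [7]: 4 plies

ply 1, X at 7 | -1=-1→6*; -3=-1→4; -4=-1→3
ply 2, O at 6 | -1=-1→5; -3=-1→3; -4=+1→2*
ply 3, X at 2 | -1=-1→1*
ply 4, O at 1 | -1=+1→0*
ply 5: 0 is terminal -1 (X); from 7 depth 7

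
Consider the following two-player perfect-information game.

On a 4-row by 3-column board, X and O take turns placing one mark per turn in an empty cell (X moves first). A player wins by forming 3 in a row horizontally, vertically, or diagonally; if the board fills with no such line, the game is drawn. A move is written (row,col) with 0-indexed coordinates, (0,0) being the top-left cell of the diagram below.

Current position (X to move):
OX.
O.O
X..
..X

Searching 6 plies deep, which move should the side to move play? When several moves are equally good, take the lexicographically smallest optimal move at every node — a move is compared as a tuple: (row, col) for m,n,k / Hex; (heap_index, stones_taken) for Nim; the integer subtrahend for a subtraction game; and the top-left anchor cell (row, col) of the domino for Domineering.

[OX./O.O/X../..X] X move#1: (0,2):-1/OXX/O.O/X../..X, (1,1):+1/OX./OXO/X../..X*, (2,1):-1/OX./O.O/XX./..X, (2,2):-1/OX./O.O/X.X/..X, (3,0):-1/OX./O.O/X../X.X, (3,1):-1/OX./O.O/X../.XX
[OX./OXO/X../..X] O move#2: (0,2):-1/OXO/OXO/X../..X*, (2,1):-1/OX./OXO/XO./..X, (2,2):-1/OX./OXO/X.O/..X, (3,0):-1/OX./OXO/X../O.X, (3,1):-1/OX./OXO/X../.OX
[OXO/OXO/X../..X] X move#3: (2,1):+1/OXO/OXO/XX./..X*, (2,2):+0/OXO/OXO/X.X/..X, (3,0):-1/OXO/OXO/X../X.X, (3,1):-1/OXO/OXO/X../.XX
[OXO/OXO/XX./..X] end (terminal -1, O#4); searched OX./O.O/X../..X to 6

X's best at [OX./O.O/X../..X]: (1,1)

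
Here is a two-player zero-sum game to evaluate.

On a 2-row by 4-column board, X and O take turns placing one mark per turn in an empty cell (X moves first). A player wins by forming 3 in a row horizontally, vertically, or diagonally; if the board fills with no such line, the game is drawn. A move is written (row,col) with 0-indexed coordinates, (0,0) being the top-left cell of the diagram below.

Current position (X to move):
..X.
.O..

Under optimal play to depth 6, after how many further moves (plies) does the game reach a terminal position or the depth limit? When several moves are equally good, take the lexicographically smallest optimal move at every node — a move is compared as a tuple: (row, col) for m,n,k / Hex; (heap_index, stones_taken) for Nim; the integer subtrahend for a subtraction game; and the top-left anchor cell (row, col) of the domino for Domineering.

p1 X@[..X./.O..]: (0,0)[X.X./.O..]+0 (0,1)[.XX./.O..]+1* (0,3)[..XX/.O..]+0 (1,0)[..X./XO..]+0 (1,2)[..X./.OX.]+0 (1,3)[..X./.O.X]+0
p2 O@[.XX./.O..]: (0,0)[OXX./.O..]-1* (0,3)[.XXO/.O..]-1 (1,0)[.XX./OO..]-1 (1,2)[.XX./.OO.]-1 (1,3)[.XX./.O.O]-1
p3 X@[OXX./.O..]: (0,3)[OXXX/.O..]+1* (1,0)[OXX./XO..]+0 (1,2)[OXX./.OX.]+0 (1,3)[OXX./.O.X]+0
p4 O@[OXXX/.O..] terminal -1; root [..X./.O..] d6

PV length from [..X./.O..]: 3 plies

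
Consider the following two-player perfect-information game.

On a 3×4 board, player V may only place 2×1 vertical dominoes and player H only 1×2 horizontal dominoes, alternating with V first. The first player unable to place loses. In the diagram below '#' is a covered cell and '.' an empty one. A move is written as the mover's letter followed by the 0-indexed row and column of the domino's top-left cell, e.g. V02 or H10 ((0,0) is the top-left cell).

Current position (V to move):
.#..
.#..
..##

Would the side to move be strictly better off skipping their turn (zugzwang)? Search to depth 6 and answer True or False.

zugzwang(.#../.#../..##, V) = False

ply 1, V at .#../.#../..## | V00=-1→##../##../..##; V02=+1→.##./.##./..##*; V03=+1→.#.#/.#.#/..##; V10=-1→.#../##../#.##
ply 2, H at .##./.##./..## | H20=-1→.##./.##./####*
ply 3, V at .##./.##./#### | V00=+1→###./###./####*; V03=+1→.###/.###/####
ply 4: ###./###./#### is terminal -1 (H); from .#../.#../..## depth 6
suppose V passes — search the same position with H to move:
pass> ply 1, H at .#../.#../..## | H02=+1→.###/.#../..##*; H12=+1→.#../.###/..##; H20=-1→.#../.#../####
pass> ply 2, V at .###/.#../..## | V00=-1→####/##../..##*; V10=-1→.###/##../#.##
pass> ply 3, H at ####/##../..## | H12=+1→####/####/..##*; H20=+1→####/##../####
pass> ply 4: ####/####/..## is terminal -1 (V); from .#../.#../..## depth 6
for V: play +1, pass -1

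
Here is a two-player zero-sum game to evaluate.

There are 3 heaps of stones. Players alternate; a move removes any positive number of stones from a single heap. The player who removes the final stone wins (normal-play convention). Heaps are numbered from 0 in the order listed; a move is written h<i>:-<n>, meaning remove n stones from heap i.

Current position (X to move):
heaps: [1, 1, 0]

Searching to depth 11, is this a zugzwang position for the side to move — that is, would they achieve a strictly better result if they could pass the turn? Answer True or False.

zugzwang((1,1,0), X) = True

ply 1, X at (1,1,0) | h0:-1=-1→(0,1,0)*; h1:-1=-1→(1,0,0)
ply 2, O at (0,1,0) | h1:-1=+1→(0,0,0)*
ply 3: (0,0,0) is terminal -1 (X); from (1,1,0) depth 11
if X skipped the turn, O would face:
~ ply 1, O at (1,1,0) | h0:-1=-1→(0,1,0)*; h1:-1=-1→(1,0,0)
~ ply 2, X at (0,1,0) | h1:-1=+1→(0,0,0)*
~ ply 3: (0,0,0) is terminal -1 (O); from (1,1,0) depth 11
compare (X): move=-1 vs pass=+1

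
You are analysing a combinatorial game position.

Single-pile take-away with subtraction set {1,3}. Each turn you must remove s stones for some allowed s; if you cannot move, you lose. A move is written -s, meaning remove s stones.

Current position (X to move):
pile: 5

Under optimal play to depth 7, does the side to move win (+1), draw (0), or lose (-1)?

value(5, X) = +1

[5] X move#1: -1:+1/4*, -3:+1/2
[4] O move#2: -1:-1/3*, -3:-1/1
[3] X move#3: -1:+1/2*, -3:+1/0
[2] O move#4: -1:-1/1*
[1] X move#5: -1:+1/0*
[0] end (terminal -1, O#6); searched 5 to 7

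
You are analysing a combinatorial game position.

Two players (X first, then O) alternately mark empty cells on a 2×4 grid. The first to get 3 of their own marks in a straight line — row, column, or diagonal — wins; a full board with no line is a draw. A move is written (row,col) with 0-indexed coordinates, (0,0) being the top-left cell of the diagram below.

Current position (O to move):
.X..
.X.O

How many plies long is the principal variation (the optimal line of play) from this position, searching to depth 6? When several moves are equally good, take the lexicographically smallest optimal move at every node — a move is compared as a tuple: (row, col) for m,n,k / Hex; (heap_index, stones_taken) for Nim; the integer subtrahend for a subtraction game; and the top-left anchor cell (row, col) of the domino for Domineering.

PV length from [.X../.X.O]: 5 plies

[.X../.X.O] O move#1: (0,0):+0/OX../.X.O*, (0,2):+0/.XO./.X.O, (0,3):+0/.X.O/.X.O, (1,0):-1/.X../OX.O, (1,2):-1/.X../.XOO
[OX../.X.O] X move#2: (0,2):+0/OXX./.X.O*, (0,3):+0/OX.X/.X.O, (1,0):+0/OX../XX.O, (1,2):+0/OX../.XXO
[OXX./.X.O] O move#3: (0,3):+0/OXXO/.X.O*, (1,0):-1/OXX./OX.O, (1,2):-1/OXX./.XOO
[OXXO/.X.O] X move#4: (1,0):+0/OXXO/XX.O*, (1,2):+0/OXXO/.XXO
[OXXO/XX.O] O move#5: (1,2):+0/OXXO/XXOO*
[OXXO/XXOO] end (terminal +0, X#6); searched .X../.X.O to 6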